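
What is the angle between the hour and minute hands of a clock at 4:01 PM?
Hour hand position: 4 x 30 + 1 x 0.5 = 120.5 degrees
Minute hand position: 1 x 6 = 6 degrees
Difference: |120.5 - 6| = 114.5 degrees
The angle between the hands is 114.5 degrees

Final answer: 114.5 degrees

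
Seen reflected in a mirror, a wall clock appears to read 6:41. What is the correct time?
Reflection across the vertical (12-6) axis maps a hand at angle A degrees to (360 - A) degrees, which sends a reading of T minutes past 12:00 to (720 - T) minutes past 12:00.
Mirror reads 6:41 = 401 minutes past 12:00.
Actual time: (720 - 401) mod 720 = 319 minutes = 5:19.

Final answer: 5:19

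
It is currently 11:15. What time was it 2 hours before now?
Starting time: 11:15 = 675 total minutes past 12:00
Subtracting: 2 hours = 120 minutes
675 - 120 = 555 minutes
= 9 hours and 15 minutes past 12:00 = 9:15

Final answer: 9:15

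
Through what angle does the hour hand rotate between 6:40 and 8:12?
The hour hand moves 0.5 degrees per minute.
Time elapsed: 8:12 - 6:40 = 92 minutes
Angular displacement: 92 x 0.5 = 46 degrees

Final answer: 46 degrees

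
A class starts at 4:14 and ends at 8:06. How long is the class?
From 4:14 to 8:06:
(8 x 60 + 6) - (4 x 60 + 14) = 486 - 254 = 232 minutes
= 3 hours and 52 minutes

Final answer: 3 hours and 52 minutes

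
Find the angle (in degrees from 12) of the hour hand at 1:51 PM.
The hour hand moves 30 degrees per hour and 0.5 degrees per minute.
At 1:51: (1) x 30 + 51 x 0.5 = 30 + 25.5 = 55.5 degrees

Final answer: 55.5 degrees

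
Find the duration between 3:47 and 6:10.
From 3:47 to 6:10:
(6 x 60 + 10) - (3 x 60 + 47) = 370 - 227 = 143 minutes
= 2 hours and 23 minutes

Final answer: 2 hours and 23 minutes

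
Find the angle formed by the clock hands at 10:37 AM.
Hour hand position: 10 x 30 + 37 x 0.5 = 318.5 degrees
Minute hand position: 37 x 6 = 222 degrees
Difference: |318.5 - 222| = 96.5 degrees
The angle between the hands is 96.5 degrees

Final answer: 96.5 degrees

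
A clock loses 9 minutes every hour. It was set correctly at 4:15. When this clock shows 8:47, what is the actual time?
For every 60 true minutes, the faulty clock advances 51 minutes, so 1 faulty-clock minute corresponds to 60/51 true minutes.
From 4:15 to 8:47 on the faulty dial is 272 minutes.
True elapsed: 272 x 60/51 = 320 minutes = 5 hours and 20 minutes.
True time: 4:15 + 5 hours and 20 minutes = 9:35.

Final answer: 9:35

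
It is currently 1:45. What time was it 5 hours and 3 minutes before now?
Starting time: 1:45 = 105 total minutes past 12:00
Subtracting: 5 hours and 3 minutes = 303 minutes
105 - 303 = -198 (negative, add 12 hours = 720) = 522 minutes
= 8 hours and 42 minutes past 12:00 = 8:42

Final answer: 8:42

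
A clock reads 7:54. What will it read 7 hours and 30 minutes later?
Starting time: 7:54
Adding 30 minutes to 54 minutes: 54 + 30 = 84 minutes = 1 hour and 24 minutes
Adding 7 hours: 7 + 7 + 1 (carry) = 15 - 12 = 3
Final time: 3:24

Final answer: 3:24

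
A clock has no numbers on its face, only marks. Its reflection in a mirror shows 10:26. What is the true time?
Reflection across the vertical (12-6) axis maps a hand at angle A degrees to (360 - A) degrees, which sends a reading of T minutes past 12:00 to (720 - T) minutes past 12:00.
Mirror reads 10:26 = 626 minutes past 12:00.
Actual time: (720 - 626) mod 720 = 94 minutes = 1:34.

Final answer: 1:34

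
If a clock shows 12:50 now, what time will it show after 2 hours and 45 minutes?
Starting time: 12:50
Adding 45 minutes to 50 minutes: 50 + 45 = 95 minutes = 1 hour and 35 minutes
Adding 2 hours: 12 + 2 + 1 (carry) = 15 - 12 = 3
Final time: 3:35

Final answer: 3:35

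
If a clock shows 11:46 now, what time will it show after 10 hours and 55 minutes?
Starting time: 11:46
Adding 55 minutes to 46 minutes: 46 + 55 = 101 minutes = 1 hour and 41 minutes
Adding 10 hours: 11 + 10 + 1 (carry) = 22 - 12 = 10
Final time: 10:41

Final answer: 10:41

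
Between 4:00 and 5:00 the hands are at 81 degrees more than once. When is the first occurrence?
At t minutes past 4:00, the hour hand is at 30 x 4 + 0.5t degrees and the minute hand is at 6t degrees.
The smaller angle between them is 81 degrees when |30H - 5.5t| = 81 or |30H - 5.5t| = 279.
With H = 4, solve 30 x 4 - 5.5t = +/- target for each target:
  t = (30 x 4 - 81) / 5.5 = 7.09
  t = (30 x 4 + 81) / 5.5 = 36.55
  t = (30 x 4 - 279) / 5.5 = -28.91 (outside (0, 60))
  t = (30 x 4 + 279) / 5.5 = 72.55 (outside (0, 60))
Valid solutions in (0, 60): {7.09, 36.55} minutes.
The first occurrence is t = 7.09 minutes.
The hands form a 81-degree angle at 7.09 minutes past 4:00.

Final answer: 7.09 minutes past 4:00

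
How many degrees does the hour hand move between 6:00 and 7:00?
The hour hand moves 0.5 degrees per minute.
Time elapsed: 7:00 - 6:00 = 60 minutes
Angular displacement: 60 x 0.5 = 30 degrees

Final answer: 30 degrees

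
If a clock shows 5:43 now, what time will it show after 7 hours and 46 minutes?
Starting time: 5:43
Adding 46 minutes to 43 minutes: 43 + 46 = 89 minutes = 1 hour and 29 minutes
Adding 7 hours: 5 + 7 + 1 (carry) = 13 - 12 = 1
Final time: 1:29

Final answer: 1:29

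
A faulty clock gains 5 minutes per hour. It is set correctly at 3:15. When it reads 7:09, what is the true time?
For every 60 true minutes, the faulty clock advances 65 minutes, so 1 faulty-clock minute corresponds to 60/65 true minutes.
From 3:15 to 7:09 on the faulty dial is 234 minutes.
True elapsed: 234 x 60/65 = 216 minutes = 3 hours and 36 minutes.
True time: 3:15 + 3 hours and 36 minutes = 6:51.

Final answer: 6:51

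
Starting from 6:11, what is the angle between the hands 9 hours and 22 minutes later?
First find the time 9 hours and 22 minutes after 6:11.
Total minutes: 6 x 60 + 11 + 9 x 60 + 22 = 933.
933 mod 720 = 213 minutes = 3:33.
Now compute the angle at 3:33:
Hour hand: 3 x 30 + 33 x 0.5 = 106.5 degrees
Minute hand: 33 x 6 = 198 degrees
Difference: |106.5 - 198| = 91.5 degrees
The angle is 91.5 degrees

Final answer: 91.5 degrees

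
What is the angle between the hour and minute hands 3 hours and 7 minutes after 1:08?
First find the time 3 hours and 7 minutes after 1:08.
Total minutes: 1 x 60 + 8 + 3 x 60 + 7 = 255.
255 mod 720 = 255 minutes = 4:15.
Now compute the angle at 4:15:
Hour hand: 4 x 30 + 15 x 0.5 = 127.5 degrees
Minute hand: 15 x 6 = 90 degrees
Difference: |127.5 - 90| = 37.5 degrees
The angle is 37.5 degrees

Final answer: 37.5 degrees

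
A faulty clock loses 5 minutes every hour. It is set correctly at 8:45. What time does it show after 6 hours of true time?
For every 60 true minutes, the faulty clock advances 60 - 5 = 55 minutes.
True elapsed: 6 hours = 360 minutes.
Faulty clock advances: 360 x 55/60 = 330 minutes (drift: 30 minutes behind).
Shown time: 8:45 + 330 minutes = 2:15.

Final answer: 2:15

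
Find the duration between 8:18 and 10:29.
From 8:18 to 10:29:
(10 x 60 + 29) - (8 x 60 + 18) = 629 - 498 = 131 minutes
= 2 hours and 11 minutes

Final answer: 2 hours and 11 minutes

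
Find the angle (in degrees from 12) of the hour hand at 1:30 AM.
The hour hand moves 30 degrees per hour and 0.5 degrees per minute.
At 1:30: (1) x 30 + 30 x 0.5 = 30 + 15 = 45 degrees

Final answer: 45 degrees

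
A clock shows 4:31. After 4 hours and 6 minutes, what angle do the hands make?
First find the time 4 hours and 6 minutes after 4:31.
Total minutes: 4 x 60 + 31 + 4 x 60 + 6 = 517.
517 mod 720 = 517 minutes = 8:37.
Now compute the angle at 8:37:
Hour hand: 8 x 30 + 37 x 0.5 = 258.5 degrees
Minute hand: 37 x 6 = 222 degrees
Difference: |258.5 - 222| = 36.5 degrees
The angle is 36.5 degrees

Final answer: 36.5 degrees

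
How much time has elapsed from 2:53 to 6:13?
From 2:53 to 6:13:
(6 x 60 + 13) - (2 x 60 + 53) = 373 - 173 = 200 minutes
= 3 hours and 20 minutes

Final answer: 3 hours and 20 minutes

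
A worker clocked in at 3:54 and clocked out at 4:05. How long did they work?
From 3:54 to 4:05:
(4 x 60 + 5) - (3 x 60 + 54) = 245 - 234 = 11 minutes
= 11 minutes

Final answer: 11 minutes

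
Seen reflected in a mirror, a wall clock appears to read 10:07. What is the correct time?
Reflection across the vertical (12-6) axis maps a hand at angle A degrees to (360 - A) degrees, which sends a reading of T minutes past 12:00 to (720 - T) minutes past 12:00.
Mirror reads 10:07 = 607 minutes past 12:00.
Actual time: (720 - 607) mod 720 = 113 minutes = 1:53.

Final answer: 1:53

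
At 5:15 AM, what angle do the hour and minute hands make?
Hour hand position: 5 x 30 + 15 x 0.5 = 157.5 degrees
Minute hand position: 15 x 6 = 90 degrees
Difference: |157.5 - 90| = 67.5 degrees
The angle between the hands is 67.5 degrees

Final answer: 67.5 degrees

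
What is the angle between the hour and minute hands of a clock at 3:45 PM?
Hour hand position: 3 x 30 + 45 x 0.5 = 112.5 degrees
Minute hand position: 45 x 6 = 270 degrees
Difference: |112.5 - 270| = 157.5 degrees
The angle between the hands is 157.5 degrees

Final answer: 157.5 degrees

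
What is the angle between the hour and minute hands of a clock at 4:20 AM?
Hour hand position: 4 x 30 + 20 x 0.5 = 130 degrees
Minute hand position: 20 x 6 = 120 degrees
Difference: |130 - 120| = 10 degrees
The angle between the hands is 10 degrees

Final answer: 10 degrees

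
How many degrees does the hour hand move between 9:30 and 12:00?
The hour hand moves 0.5 degrees per minute.
Time elapsed: 12:00 - 9:30 = 150 minutes
Angular displacement: 150 x 0.5 = 75 degrees

Final answer: 75 degrees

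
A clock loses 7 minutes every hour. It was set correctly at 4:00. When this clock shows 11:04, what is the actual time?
For every 60 true minutes, the faulty clock advances 53 minutes, so 1 faulty-clock minute corresponds to 60/53 true minutes.
From 4:00 to 11:04 on the faulty dial is 424 minutes.
True elapsed: 424 x 60/53 = 480 minutes = 8 hours.
True time: 4:00 + 8 hours = 12:00.

Final answer: 12:00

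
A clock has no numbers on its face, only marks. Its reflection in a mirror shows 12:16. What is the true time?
Reflection across the vertical (12-6) axis maps a hand at angle A degrees to (360 - A) degrees, which sends a reading of T minutes past 12:00 to (720 - T) minutes past 12:00.
Mirror reads 12:16 = 16 minutes past 12:00.
Actual time: (720 - 16) mod 720 = 704 minutes = 11:44.

Final answer: 11:44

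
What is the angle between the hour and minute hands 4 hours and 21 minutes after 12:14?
First find the time 4 hours and 21 minutes after 12:14.
Total minutes: 12 x 60 + 14 + 4 x 60 + 21 = 995.
995 mod 720 = 275 minutes = 4:35.
Now compute the angle at 4:35:
Hour hand: 4 x 30 + 35 x 0.5 = 137.5 degrees
Minute hand: 35 x 6 = 210 degrees
Difference: |137.5 - 210| = 72.5 degrees
The angle is 72.5 degrees

Final answer: 72.5 degrees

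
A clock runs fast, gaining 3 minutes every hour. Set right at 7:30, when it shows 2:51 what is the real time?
For every 60 true minutes, the faulty clock advances 63 minutes, so 1 faulty-clock minute corresponds to 60/63 true minutes.
From 7:30 to 2:51 on the faulty dial is 441 minutes.
True elapsed: 441 x 60/63 = 420 minutes = 7 hours.
True time: 7:30 + 7 hours = 2:30.

Final answer: 2:30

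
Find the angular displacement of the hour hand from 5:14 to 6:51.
The hour hand moves 0.5 degrees per minute.
Time elapsed: 6:51 - 5:14 = 97 minutes
Angular displacement: 97 x 0.5 = 48.5 degrees

Final answer: 48.5 degrees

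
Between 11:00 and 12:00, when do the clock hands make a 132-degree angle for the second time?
At t minutes past 11:00, the hour hand is at 30 x 11 + 0.5t degrees and the minute hand is at 6t degrees.
The smaller angle between them is 132 degrees when |30H - 5.5t| = 132 or |30H - 5.5t| = 228.
With H = 11, solve 30 x 11 - 5.5t = +/- target for each target:
  t = (30 x 11 - 132) / 5.5 = 36
  t = (30 x 11 + 132) / 5.5 = 84 (outside (0, 60))
  t = (30 x 11 - 228) / 5.5 = 18.55
  t = (30 x 11 + 228) / 5.5 = 101.45 (outside (0, 60))
Valid solutions in (0, 60): {18.55, 36} minutes.
The second occurrence is t = 36 minutes.
The hands form a 132-degree angle at 36 minutes past 11:00.

Final answer: 36 minutes past 11:00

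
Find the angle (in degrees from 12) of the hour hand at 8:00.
The hour hand moves 30 degrees per hour and 0.5 degrees per minute.
At 8:00: (8) x 30 + 0 x 0.5 = 240 + 0 = 240 degrees

Final answer: 240 degrees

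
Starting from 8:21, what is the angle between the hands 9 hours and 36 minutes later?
First find the time 9 hours and 36 minutes after 8:21.
Total minutes: 8 x 60 + 21 + 9 x 60 + 36 = 1077.
1077 mod 720 = 357 minutes = 5:57.
Now compute the angle at 5:57:
Hour hand: 5 x 30 + 57 x 0.5 = 178.5 degrees
Minute hand: 57 x 6 = 342 degrees
Difference: |178.5 - 342| = 163.5 degrees
The angle is 163.5 degrees

Final answer: 163.5 degrees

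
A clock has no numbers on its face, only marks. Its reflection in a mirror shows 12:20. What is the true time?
Reflection across the vertical (12-6) axis maps a hand at angle A degrees to (360 - A) degrees, which sends a reading of T minutes past 12:00 to (720 - T) minutes past 12:00.
Mirror reads 12:20 = 20 minutes past 12:00.
Actual time: (720 - 20) mod 720 = 700 minutes = 11:40.

Final answer: 11:40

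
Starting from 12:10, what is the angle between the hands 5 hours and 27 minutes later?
First find the time 5 hours and 27 minutes after 12:10.
Total minutes: 12 x 60 + 10 + 5 x 60 + 27 = 1057.
1057 mod 720 = 337 minutes = 5:37.
Now compute the angle at 5:37:
Hour hand: 5 x 30 + 37 x 0.5 = 168.5 degrees
Minute hand: 37 x 6 = 222 degrees
Difference: |168.5 - 222| = 53.5 degrees
The angle is 53.5 degrees

Final answer: 53.5 degrees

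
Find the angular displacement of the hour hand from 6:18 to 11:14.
The hour hand moves 0.5 degrees per minute.
Time elapsed: 11:14 - 6:18 = 296 minutes
Angular displacement: 296 x 0.5 = 148 degrees

Final answer: 148 degrees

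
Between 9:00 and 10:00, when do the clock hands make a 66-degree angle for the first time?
At t minutes past 9:00, the hour hand is at 30 x 9 + 0.5t degrees and the minute hand is at 6t degrees.
The smaller angle between them is 66 degrees when |30H - 5.5t| = 66 or |30H - 5.5t| = 294.
With H = 9, solve 30 x 9 - 5.5t = +/- target for each target:
  t = (30 x 9 - 66) / 5.5 = 37.09
  t = (30 x 9 + 66) / 5.5 = 61.09 (outside (0, 60))
  t = (30 x 9 - 294) / 5.5 = -4.36 (outside (0, 60))
  t = (30 x 9 + 294) / 5.5 = 102.55 (outside (0, 60))
Valid solutions in (0, 60): {37.09} minutes.
The first occurrence is t = 37.09 minutes.
The hands form a 66-degree angle at 37.09 minutes past 9:00.

Final answer: 37.09 minutes past 9:00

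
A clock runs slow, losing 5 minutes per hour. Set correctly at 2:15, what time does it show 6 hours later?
For every 60 true minutes, the faulty clock advances 60 - 5 = 55 minutes.
True elapsed: 6 hours = 360 minutes.
Faulty clock advances: 360 x 55/60 = 330 minutes (drift: 30 minutes behind).
Shown time: 2:15 + 330 minutes = 7:45.

Final answer: 7:45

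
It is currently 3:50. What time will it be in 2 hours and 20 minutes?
Starting time: 3:50
Adding 20 minutes to 50 minutes: 50 + 20 = 70 minutes = 1 hour and 10 minutes
Adding 2 hours: 3 + 2 + 1 (carry) = 6
Final time: 6:10

Final answer: 6:10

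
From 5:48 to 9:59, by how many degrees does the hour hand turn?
The hour hand moves 0.5 degrees per minute.
Time elapsed: 9:59 - 5:48 = 251 minutes
Angular displacement: 251 x 0.5 = 125.5 degrees

Final answer: 125.5 degrees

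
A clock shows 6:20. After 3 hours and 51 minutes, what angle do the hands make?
First find the time 3 hours and 51 minutes after 6:20.
Total minutes: 6 x 60 + 20 + 3 x 60 + 51 = 611.
611 mod 720 = 611 minutes = 10:11.
Now compute the angle at 10:11:
Hour hand: 10 x 30 + 11 x 0.5 = 305.5 degrees
Minute hand: 11 x 6 = 66 degrees
Difference: |305.5 - 66| = 239.5 degrees
Smaller angle: 360 - 239.5 = 120.5 degrees

Final answer: 120.5 degrees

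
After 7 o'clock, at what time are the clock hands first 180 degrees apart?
For hands to be 180 degrees apart: |30H - 5.5t| = 180
With H = 7: t = (30 x 7 + 180)/5.5 = 70.91 or t = (30 x 7 - 180)/5.5 = 5.45
First valid solution (0 < t < 60): t = 5.45 minutes
The hands are opposite at 5.45 minutes past 7:00.

Final answer: 5.45 minutes past 7:00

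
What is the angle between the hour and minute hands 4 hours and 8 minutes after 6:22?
First find the time 4 hours and 8 minutes after 6:22.
Total minutes: 6 x 60 + 22 + 4 x 60 + 8 = 630.
630 mod 720 = 630 minutes = 10:30.
Now compute the angle at 10:30:
Hour hand: 10 x 30 + 30 x 0.5 = 315 degrees
Minute hand: 30 x 6 = 180 degrees
Difference: |315 - 180| = 135 degrees
The angle is 135 degrees

Final answer: 135 degrees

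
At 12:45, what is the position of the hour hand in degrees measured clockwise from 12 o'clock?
The hour hand moves 30 degrees per hour and 0.5 degrees per minute.
At 12:45: (0) x 30 + 45 x 0.5 = 0 + 22.5 = 22.5 degrees

Final answer: 22.5 degrees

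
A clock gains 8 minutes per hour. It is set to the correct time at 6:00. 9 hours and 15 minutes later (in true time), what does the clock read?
For every 60 true minutes, the faulty clock advances 60 + 8 = 68 minutes.
True elapsed: 9 hours and 15 minutes = 555 minutes.
Faulty clock advances: 555 x 68/60 = 629 minutes (drift: 74 minutes ahead).
Shown time: 6:00 + 629 minutes = 4:29.

Final answer: 4:29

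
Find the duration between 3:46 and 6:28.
From 3:46 to 6:28:
(6 x 60 + 28) - (3 x 60 + 46) = 388 - 226 = 162 minutes
= 2 hours and 42 minutes

Final answer: 2 hours and 42 minutes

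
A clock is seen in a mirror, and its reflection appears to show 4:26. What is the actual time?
Reflection across the vertical (12-6) axis maps a hand at angle A degrees to (360 - A) degrees, which sends a reading of T minutes past 12:00 to (720 - T) minutes past 12:00.
Mirror reads 4:26 = 266 minutes past 12:00.
Actual time: (720 - 266) mod 720 = 454 minutes = 7:34.

Final answer: 7:34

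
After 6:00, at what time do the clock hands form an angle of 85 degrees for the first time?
At t minutes past 6:00, the hour hand is at 30 x 6 + 0.5t degrees and the minute hand is at 6t degrees.
The smaller angle between them is 85 degrees when |30H - 5.5t| = 85 or |30H - 5.5t| = 275.
With H = 6, solve 30 x 6 - 5.5t = +/- target for each target:
  t = (30 x 6 - 85) / 5.5 = 17.27
  t = (30 x 6 + 85) / 5.5 = 48.18
  t = (30 x 6 - 275) / 5.5 = -17.27 (outside (0, 60))
  t = (30 x 6 + 275) / 5.5 = 82.73 (outside (0, 60))
Valid solutions in (0, 60): {17.27, 48.18} minutes.
The first occurrence is t = 17.27 minutes.
The hands form a 85-degree angle at 17.27 minutes past 6:00.

Final answer: 17.27 minutes past 6:00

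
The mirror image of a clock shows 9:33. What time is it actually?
Reflection across the vertical (12-6) axis maps a hand at angle A degrees to (360 - A) degrees, which sends a reading of T minutes past 12:00 to (720 - T) minutes past 12:00.
Mirror reads 9:33 = 573 minutes past 12:00.
Actual time: (720 - 573) mod 720 = 147 minutes = 2:27.

Final answer: 2:27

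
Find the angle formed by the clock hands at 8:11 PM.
Hour hand position: 8 x 30 + 11 x 0.5 = 245.5 degrees
Minute hand position: 11 x 6 = 66 degrees
Difference: |245.5 - 66| = 179.5 degrees
The angle between the hands is 179.5 degrees

Final answer: 179.5 degrees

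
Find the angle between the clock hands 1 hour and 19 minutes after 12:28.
First find the time 1 hour and 19 minutes after 12:28.
Total minutes: 12 x 60 + 28 + 1 x 60 + 19 = 827.
827 mod 720 = 107 minutes = 1:47.
Now compute the angle at 1:47:
Hour hand: 1 x 30 + 47 x 0.5 = 53.5 degrees
Minute hand: 47 x 6 = 282 degrees
Difference: |53.5 - 282| = 228.5 degrees
Smaller angle: 360 - 228.5 = 131.5 degrees

Final answer: 131.5 degrees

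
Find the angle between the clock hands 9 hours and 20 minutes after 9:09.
First find the time 9 hours and 20 minutes after 9:09.
Total minutes: 9 x 60 + 9 + 9 x 60 + 20 = 1109.
1109 mod 720 = 389 minutes = 6:29.
Now compute the angle at 6:29:
Hour hand: 6 x 30 + 29 x 0.5 = 194.5 degrees
Minute hand: 29 x 6 = 174 degrees
Difference: |194.5 - 174| = 20.5 degrees
The angle is 20.5 degrees

Final answer: 20.5 degrees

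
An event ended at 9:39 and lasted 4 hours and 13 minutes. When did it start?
Starting time: 9:39 = 579 total minutes past 12:00
Subtracting: 4 hours and 13 minutes = 253 minutes
579 - 253 = 326 minutes
= 5 hours and 26 minutes past 12:00 = 5:26

Final answer: 5:26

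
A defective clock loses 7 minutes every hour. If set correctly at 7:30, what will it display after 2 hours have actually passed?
For every 60 true minutes, the faulty clock advances 60 - 7 = 53 minutes.
True elapsed: 2 hours = 120 minutes.
Faulty clock advances: 120 x 53/60 = 106 minutes (drift: 14 minutes behind).
Shown time: 7:30 + 106 minutes = 9:16.

Final answer: 9:16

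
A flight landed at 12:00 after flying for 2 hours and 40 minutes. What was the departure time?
Starting time: 12:00 = 0 total minutes past 12:00
Subtracting: 2 hours and 40 minutes = 160 minutes
0 - 160 = -160 (negative, add 12 hours = 720) = 560 minutes
= 9 hours and 20 minutes past 12:00 = 9:20

Final answer: 9:20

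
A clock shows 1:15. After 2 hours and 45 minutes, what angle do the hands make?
First find the time 2 hours and 45 minutes after 1:15.
Total minutes: 1 x 60 + 15 + 2 x 60 + 45 = 240.
240 mod 720 = 240 minutes = 4:00.
Now compute the angle at 4:00:
Hour hand: 4 x 30 + 0 x 0.5 = 120 degrees
Minute hand: 0 x 6 = 0 degrees
Difference: |120 - 0| = 120 degrees
The angle is 120 degrees

Final answer: 120 degrees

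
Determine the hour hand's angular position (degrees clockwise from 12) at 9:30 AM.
The hour hand moves 30 degrees per hour and 0.5 degrees per minute.
At 9:30: (9) x 30 + 30 x 0.5 = 270 + 15 = 285 degrees

Final answer: 285 degrees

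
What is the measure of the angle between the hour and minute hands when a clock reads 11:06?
Hour hand position: 11 x 30 + 6 x 0.5 = 333 degrees
Minute hand position: 6 x 6 = 36 degrees
Difference: |333 - 36| = 297 degrees
Since 297 > 180, the smaller angle is 360 - 297 = 63 degrees

Final answer: 63 degrees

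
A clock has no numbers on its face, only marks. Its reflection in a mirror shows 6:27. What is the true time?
Reflection across the vertical (12-6) axis maps a hand at angle A degrees to (360 - A) degrees, which sends a reading of T minutes past 12:00 to (720 - T) minutes past 12:00.
Mirror reads 6:27 = 387 minutes past 12:00.
Actual time: (720 - 387) mod 720 = 333 minutes = 5:33.

Final answer: 5:33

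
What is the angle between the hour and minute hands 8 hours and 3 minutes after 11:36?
First find the time 8 hours and 3 minutes after 11:36.
Total minutes: 11 x 60 + 36 + 8 x 60 + 3 = 1179.
1179 mod 720 = 459 minutes = 7:39.
Now compute the angle at 7:39:
Hour hand: 7 x 30 + 39 x 0.5 = 229.5 degrees
Minute hand: 39 x 6 = 234 degrees
Difference: |229.5 - 234| = 4.5 degrees
The angle is 4.5 degrees

Final answer: 4.5 degrees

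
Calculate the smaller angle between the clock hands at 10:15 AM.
Hour hand position: 10 x 30 + 15 x 0.5 = 307.5 degrees
Minute hand position: 15 x 6 = 90 degrees
Difference: |307.5 - 90| = 217.5 degrees
Since 217.5 > 180, the smaller angle is 360 - 217.5 = 142.5 degrees

Final answer: 142.5 degrees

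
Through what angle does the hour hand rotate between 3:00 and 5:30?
The hour hand moves 0.5 degrees per minute.
Time elapsed: 5:30 - 3:00 = 150 minutes
Angular displacement: 150 x 0.5 = 75 degrees

Final answer: 75 degrees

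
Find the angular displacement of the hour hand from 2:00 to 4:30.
The hour hand moves 0.5 degrees per minute.
Time elapsed: 4:30 - 2:00 = 150 minutes
Angular displacement: 150 x 0.5 = 75 degrees

Final answer: 75 degrees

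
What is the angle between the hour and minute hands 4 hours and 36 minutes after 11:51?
First find the time 4 hours and 36 minutes after 11:51.
Total minutes: 11 x 60 + 51 + 4 x 60 + 36 = 987.
987 mod 720 = 267 minutes = 4:27.
Now compute the angle at 4:27:
Hour hand: 4 x 30 + 27 x 0.5 = 133.5 degrees
Minute hand: 27 x 6 = 162 degrees
Difference: |133.5 - 162| = 28.5 degrees
The angle is 28.5 degrees

Final answer: 28.5 degrees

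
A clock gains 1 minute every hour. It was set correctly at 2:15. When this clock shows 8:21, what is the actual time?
For every 60 true minutes, the faulty clock advances 61 minutes, so 1 faulty-clock minute corresponds to 60/61 true minutes.
From 2:15 to 8:21 on the faulty dial is 366 minutes.
True elapsed: 366 x 60/61 = 360 minutes = 6 hours.
True time: 2:15 + 6 hours = 8:15.

Final answer: 8:15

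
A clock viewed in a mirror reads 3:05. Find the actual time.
Reflection across the vertical (12-6) axis maps a hand at angle A degrees to (360 - A) degrees, which sends a reading of T minutes past 12:00 to (720 - T) minutes past 12:00.
Mirror reads 3:05 = 185 minutes past 12:00.
Actual time: (720 - 185) mod 720 = 535 minutes = 8:55.

Final answer: 8:55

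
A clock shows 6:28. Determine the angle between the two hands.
Hour hand position: 6 x 30 + 28 x 0.5 = 194 degrees
Minute hand position: 28 x 6 = 168 degrees
Difference: |194 - 168| = 26 degrees
The angle between the hands is 26 degrees

Final answer: 26 degrees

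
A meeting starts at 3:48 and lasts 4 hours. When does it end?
Starting time: 3:48
Adding 0 minutes to 48 minutes: 48 + 0 = 48 minutes
Adding 4 hours: 3 + 4 = 7
Final time: 7:48

Final answer: 7:48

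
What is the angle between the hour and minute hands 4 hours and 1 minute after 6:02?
First find the time 4 hours and 1 minute after 6:02.
Total minutes: 6 x 60 + 2 + 4 x 60 + 1 = 603.
603 mod 720 = 603 minutes = 10:03.
Now compute the angle at 10:03:
Hour hand: 10 x 30 + 3 x 0.5 = 301.5 degrees
Minute hand: 3 x 6 = 18 degrees
Difference: |301.5 - 18| = 283.5 degrees
Smaller angle: 360 - 283.5 = 76.5 degrees

Final answer: 76.5 degrees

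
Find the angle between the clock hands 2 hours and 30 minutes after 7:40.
First find the time 2 hours and 30 minutes after 7:40.
Total minutes: 7 x 60 + 40 + 2 x 60 + 30 = 610.
610 mod 720 = 610 minutes = 10:10.
Now compute the angle at 10:10:
Hour hand: 10 x 30 + 10 x 0.5 = 305 degrees
Minute hand: 10 x 6 = 60 degrees
Difference: |305 - 60| = 245 degrees
Smaller angle: 360 - 245 = 115 degrees

Final answer: 115 degrees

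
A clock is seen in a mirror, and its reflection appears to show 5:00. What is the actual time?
Reflection across the vertical (12-6) axis maps a hand at angle A degrees to (360 - A) degrees, which sends a reading of T minutes past 12:00 to (720 - T) minutes past 12:00.
Mirror reads 5:00 = 300 minutes past 12:00.
Actual time: (720 - 300) mod 720 = 420 minutes = 7:00.

Final answer: 7:00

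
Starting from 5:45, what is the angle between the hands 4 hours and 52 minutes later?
First find the time 4 hours and 52 minutes after 5:45.
Total minutes: 5 x 60 + 45 + 4 x 60 + 52 = 637.
637 mod 720 = 637 minutes = 10:37.
Now compute the angle at 10:37:
Hour hand: 10 x 30 + 37 x 0.5 = 318.5 degrees
Minute hand: 37 x 6 = 222 degrees
Difference: |318.5 - 222| = 96.5 degrees
The angle is 96.5 degrees

Final answer: 96.5 degrees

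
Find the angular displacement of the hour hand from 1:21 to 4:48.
The hour hand moves 0.5 degrees per minute.
Time elapsed: 4:48 - 1:21 = 207 minutes
Angular displacement: 207 x 0.5 = 103.5 degrees

Final answer: 103.5 degrees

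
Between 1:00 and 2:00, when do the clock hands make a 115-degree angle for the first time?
At t minutes past 1:00, the hour hand is at 30 x 1 + 0.5t degrees and the minute hand is at 6t degrees.
The smaller angle between them is 115 degrees when |30H - 5.5t| = 115 or |30H - 5.5t| = 245.
With H = 1, solve 30 x 1 - 5.5t = +/- target for each target:
  t = (30 x 1 - 115) / 5.5 = -15.45 (outside (0, 60))
  t = (30 x 1 + 115) / 5.5 = 26.36
  t = (30 x 1 - 245) / 5.5 = -39.09 (outside (0, 60))
  t = (30 x 1 + 245) / 5.5 = 50
Valid solutions in (0, 60): {26.36, 50} minutes.
The first occurrence is t = 26.36 minutes.
The hands form a 115-degree angle at 26.36 minutes past 1:00.

Final answer: 26.36 minutes past 1:00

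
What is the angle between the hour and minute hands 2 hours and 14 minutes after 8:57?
First find the time 2 hours and 14 minutes after 8:57.
Total minutes: 8 x 60 + 57 + 2 x 60 + 14 = 671.
671 mod 720 = 671 minutes = 11:11.
Now compute the angle at 11:11:
Hour hand: 11 x 30 + 11 x 0.5 = 335.5 degrees
Minute hand: 11 x 6 = 66 degrees
Difference: |335.5 - 66| = 269.5 degrees
Smaller angle: 360 - 269.5 = 90.5 degrees

Final answer: 90.5 degrees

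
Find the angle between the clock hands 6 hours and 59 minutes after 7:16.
First find the time 6 hours and 59 minutes after 7:16.
Total minutes: 7 x 60 + 16 + 6 x 60 + 59 = 855.
855 mod 720 = 135 minutes = 2:15.
Now compute the angle at 2:15:
Hour hand: 2 x 30 + 15 x 0.5 = 67.5 degrees
Minute hand: 15 x 6 = 90 degrees
Difference: |67.5 - 90| = 22.5 degrees
The angle is 22.5 degrees

Final answer: 22.5 degrees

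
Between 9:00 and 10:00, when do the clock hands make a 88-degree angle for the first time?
At t minutes past 9:00, the hour hand is at 30 x 9 + 0.5t degrees and the minute hand is at 6t degrees.
The smaller angle between them is 88 degrees when |30H - 5.5t| = 88 or |30H - 5.5t| = 272.
With H = 9, solve 30 x 9 - 5.5t = +/- target for each target:
  t = (30 x 9 - 88) / 5.5 = 33.09
  t = (30 x 9 + 88) / 5.5 = 65.09 (outside (0, 60))
  t = (30 x 9 - 272) / 5.5 = -0.36 (outside (0, 60))
  t = (30 x 9 + 272) / 5.5 = 98.55 (outside (0, 60))
Valid solutions in (0, 60): {33.09} minutes.
The first occurrence is t = 33.09 minutes.
The hands form a 88-degree angle at 33.09 minutes past 9:00.

Final answer: 33.09 minutes past 9:00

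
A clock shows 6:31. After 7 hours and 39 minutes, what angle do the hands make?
First find the time 7 hours and 39 minutes after 6:31.
Total minutes: 6 x 60 + 31 + 7 x 60 + 39 = 850.
850 mod 720 = 130 minutes = 2:10.
Now compute the angle at 2:10:
Hour hand: 2 x 30 + 10 x 0.5 = 65 degrees
Minute hand: 10 x 6 = 60 degrees
Difference: |65 - 60| = 5 degrees
The angle is 5 degrees

Final answer: 5 degrees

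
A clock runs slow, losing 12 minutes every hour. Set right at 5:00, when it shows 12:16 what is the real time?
For every 60 true minutes, the faulty clock advances 48 minutes, so 1 faulty-clock minute corresponds to 60/48 true minutes.
From 5:00 to 12:16 on the faulty dial is 436 minutes.
True elapsed: 436 x 60/48 = 545 minutes = 9 hours and 5 minutes.
True time: 5:00 + 9 hours and 5 minutes = 2:05.

Final answer: 2:05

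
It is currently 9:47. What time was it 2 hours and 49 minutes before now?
Starting time: 9:47 = 587 total minutes past 12:00
Subtracting: 2 hours and 49 minutes = 169 minutes
587 - 169 = 418 minutes
= 6 hours and 58 minutes past 12:00 = 6:58

Final answer: 6:58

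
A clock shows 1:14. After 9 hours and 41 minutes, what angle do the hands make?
First find the time 9 hours and 41 minutes after 1:14.
Total minutes: 1 x 60 + 14 + 9 x 60 + 41 = 655.
655 mod 720 = 655 minutes = 10:55.
Now compute the angle at 10:55:
Hour hand: 10 x 30 + 55 x 0.5 = 327.5 degrees
Minute hand: 55 x 6 = 330 degrees
Difference: |327.5 - 330| = 2.5 degrees
The angle is 2.5 degrees

Final answer: 2.5 degrees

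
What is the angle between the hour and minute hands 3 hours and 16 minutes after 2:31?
First find the time 3 hours and 16 minutes after 2:31.
Total minutes: 2 x 60 + 31 + 3 x 60 + 16 = 347.
347 mod 720 = 347 minutes = 5:47.
Now compute the angle at 5:47:
Hour hand: 5 x 30 + 47 x 0.5 = 173.5 degrees
Minute hand: 47 x 6 = 282 degrees
Difference: |173.5 - 282| = 108.5 degrees
The angle is 108.5 degrees

Final answer: 108.5 degrees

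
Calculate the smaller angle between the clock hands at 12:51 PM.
Hour hand position: 0 x 30 + 51 x 0.5 = 25.5 degrees
Minute hand position: 51 x 6 = 306 degrees
Difference: |25.5 - 306| = 280.5 degrees
Since 280.5 > 180, the smaller angle is 360 - 280.5 = 79.5 degrees

Final answer: 79.5 degrees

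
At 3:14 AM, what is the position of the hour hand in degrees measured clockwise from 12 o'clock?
The hour hand moves 30 degrees per hour and 0.5 degrees per minute.
At 3:14: (3) x 30 + 14 x 0.5 = 90 + 7 = 97 degrees

Final answer: 97 degrees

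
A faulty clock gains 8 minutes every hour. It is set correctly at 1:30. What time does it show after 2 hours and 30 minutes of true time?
For every 60 true minutes, the faulty clock advances 60 + 8 = 68 minutes.
True elapsed: 2 hours and 30 minutes = 150 minutes.
Faulty clock advances: 150 x 68/60 = 170 minutes (drift: 20 minutes ahead).
Shown time: 1:30 + 170 minutes = 4:20.

Final answer: 4:20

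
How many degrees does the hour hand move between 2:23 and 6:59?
The hour hand moves 0.5 degrees per minute.
Time elapsed: 6:59 - 2:23 = 276 minutes
Angular displacement: 276 x 0.5 = 138 degrees

Final answer: 138 degrees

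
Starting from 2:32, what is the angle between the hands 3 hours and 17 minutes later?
First find the time 3 hours and 17 minutes after 2:32.
Total minutes: 2 x 60 + 32 + 3 x 60 + 17 = 349.
349 mod 720 = 349 minutes = 5:49.
Now compute the angle at 5:49:
Hour hand: 5 x 30 + 49 x 0.5 = 174.5 degrees
Minute hand: 49 x 6 = 294 degrees
Difference: |174.5 - 294| = 119.5 degrees
The angle is 119.5 degrees

Final answer: 119.5 degrees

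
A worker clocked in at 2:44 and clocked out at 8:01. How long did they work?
From 2:44 to 8:01:
(8 x 60 + 1) - (2 x 60 + 44) = 481 - 164 = 317 minutes
= 5 hours and 17 minutes

Final answer: 5 hours and 17 minutes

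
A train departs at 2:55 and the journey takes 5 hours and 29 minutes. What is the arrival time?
Starting time: 2:55
Adding 29 minutes to 55 minutes: 55 + 29 = 84 minutes = 1 hour and 24 minutes
Adding 5 hours: 2 + 5 + 1 (carry) = 8
Final time: 8:24

Final answer: 8:24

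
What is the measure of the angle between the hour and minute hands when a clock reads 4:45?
Hour hand position: 4 x 30 + 45 x 0.5 = 142.5 degrees
Minute hand position: 45 x 6 = 270 degrees
Difference: |142.5 - 270| = 127.5 degrees
The angle between the hands is 127.5 degrees

Final answer: 127.5 degrees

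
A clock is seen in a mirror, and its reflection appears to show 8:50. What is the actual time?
Reflection across the vertical (12-6) axis maps a hand at angle A degrees to (360 - A) degrees, which sends a reading of T minutes past 12:00 to (720 - T) minutes past 12:00.
Mirror reads 8:50 = 530 minutes past 12:00.
Actual time: (720 - 530) mod 720 = 190 minutes = 3:10.

Final answer: 3:10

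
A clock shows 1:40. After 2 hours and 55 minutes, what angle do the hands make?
First find the time 2 hours and 55 minutes after 1:40.
Total minutes: 1 x 60 + 40 + 2 x 60 + 55 = 275.
275 mod 720 = 275 minutes = 4:35.
Now compute the angle at 4:35:
Hour hand: 4 x 30 + 35 x 0.5 = 137.5 degrees
Minute hand: 35 x 6 = 210 degrees
Difference: |137.5 - 210| = 72.5 degrees
The angle is 72.5 degrees

Final answer: 72.5 degrees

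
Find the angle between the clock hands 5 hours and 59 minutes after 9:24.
First find the time 5 hours and 59 minutes after 9:24.
Total minutes: 9 x 60 + 24 + 5 x 60 + 59 = 923.
923 mod 720 = 203 minutes = 3:23.
Now compute the angle at 3:23:
Hour hand: 3 x 30 + 23 x 0.5 = 101.5 degrees
Minute hand: 23 x 6 = 138 degrees
Difference: |101.5 - 138| = 36.5 degrees
The angle is 36.5 degrees

Final answer: 36.5 degrees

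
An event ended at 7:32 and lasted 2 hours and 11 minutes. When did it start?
Starting time: 7:32 = 452 total minutes past 12:00
Subtracting: 2 hours and 11 minutes = 131 minutes
452 - 131 = 321 minutes
= 5 hours and 21 minutes past 12:00 = 5:21

Final answer: 5:21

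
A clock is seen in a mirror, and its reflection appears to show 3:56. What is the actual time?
Reflection across the vertical (12-6) axis maps a hand at angle A degrees to (360 - A) degrees, which sends a reading of T minutes past 12:00 to (720 - T) minutes past 12:00.
Mirror reads 3:56 = 236 minutes past 12:00.
Actual time: (720 - 236) mod 720 = 484 minutes = 8:04.

Final answer: 8:04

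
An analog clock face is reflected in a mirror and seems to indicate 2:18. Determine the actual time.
Reflection across the vertical (12-6) axis maps a hand at angle A degrees to (360 - A) degrees, which sends a reading of T minutes past 12:00 to (720 - T) minutes past 12:00.
Mirror reads 2:18 = 138 minutes past 12:00.
Actual time: (720 - 138) mod 720 = 582 minutes = 9:42.

Final answer: 9:42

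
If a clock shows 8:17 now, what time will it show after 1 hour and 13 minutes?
Starting time: 8:17
Adding 13 minutes to 17 minutes: 17 + 13 = 30 minutes
Adding 1 hour: 8 + 1 = 9
Final time: 9:30

Final answer: 9:30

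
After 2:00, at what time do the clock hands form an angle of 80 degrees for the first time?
At t minutes past 2:00, the hour hand is at 30 x 2 + 0.5t degrees and the minute hand is at 6t degrees.
The smaller angle between them is 80 degrees when |30H - 5.5t| = 80 or |30H - 5.5t| = 280.
With H = 2, solve 30 x 2 - 5.5t = +/- target for each target:
  t = (30 x 2 - 80) / 5.5 = -3.64 (outside (0, 60))
  t = (30 x 2 + 80) / 5.5 = 25.45
  t = (30 x 2 - 280) / 5.5 = -40 (outside (0, 60))
  t = (30 x 2 + 280) / 5.5 = 61.82 (outside (0, 60))
Valid solutions in (0, 60): {25.45} minutes.
The first occurrence is t = 25.45 minutes.
The hands form a 80-degree angle at 25.45 minutes past 2:00.

Final answer: 25.45 minutes past 2:00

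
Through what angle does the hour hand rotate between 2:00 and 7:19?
The hour hand moves 0.5 degrees per minute.
Time elapsed: 7:19 - 2:00 = 319 minutes
Angular displacement: 319 x 0.5 = 159.5 degrees

Final answer: 159.5 degrees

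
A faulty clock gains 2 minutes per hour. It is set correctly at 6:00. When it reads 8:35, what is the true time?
For every 60 true minutes, the faulty clock advances 62 minutes, so 1 faulty-clock minute corresponds to 60/62 true minutes.
From 6:00 to 8:35 on the faulty dial is 155 minutes.
True elapsed: 155 x 60/62 = 150 minutes = 2 hours and 30 minutes.
True time: 6:00 + 2 hours and 30 minutes = 8:30.

Final answer: 8:30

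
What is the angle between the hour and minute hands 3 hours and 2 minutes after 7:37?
First find the time 3 hours and 2 minutes after 7:37.
Total minutes: 7 x 60 + 37 + 3 x 60 + 2 = 639.
639 mod 720 = 639 minutes = 10:39.
Now compute the angle at 10:39:
Hour hand: 10 x 30 + 39 x 0.5 = 319.5 degrees
Minute hand: 39 x 6 = 234 degrees
Difference: |319.5 - 234| = 85.5 degrees
The angle is 85.5 degrees

Final answer: 85.5 degrees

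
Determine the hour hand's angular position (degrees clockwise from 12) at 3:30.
The hour hand moves 30 degrees per hour and 0.5 degrees per minute.
At 3:30: (3) x 30 + 30 x 0.5 = 90 + 15 = 105 degrees

Final answer: 105 degrees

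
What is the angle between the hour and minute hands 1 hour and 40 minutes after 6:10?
First find the time 1 hour and 40 minutes after 6:10.
Total minutes: 6 x 60 + 10 + 1 x 60 + 40 = 470.
470 mod 720 = 470 minutes = 7:50.
Now compute the angle at 7:50:
Hour hand: 7 x 30 + 50 x 0.5 = 235 degrees
Minute hand: 50 x 6 = 300 degrees
Difference: |235 - 300| = 65 degrees
The angle is 65 degrees

Final answer: 65 degrees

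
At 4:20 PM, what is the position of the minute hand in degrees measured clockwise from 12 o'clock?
The minute hand moves 6 degrees per minute.
At 4:20: 20 x 6 = 120 degrees

Final answer: 120 degrees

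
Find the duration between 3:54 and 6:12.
From 3:54 to 6:12:
(6 x 60 + 12) - (3 x 60 + 54) = 372 - 234 = 138 minutes
= 2 hours and 18 minutes

Final answer: 2 hours and 18 minutes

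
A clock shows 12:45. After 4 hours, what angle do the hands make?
First find the time 4 hours after 12:45.
Total minutes: 12 x 60 + 45 + 4 x 60 + 0 = 1005.
1005 mod 720 = 285 minutes = 4:45.
Now compute the angle at 4:45:
Hour hand: 4 x 30 + 45 x 0.5 = 142.5 degrees
Minute hand: 45 x 6 = 270 degrees
Difference: |142.5 - 270| = 127.5 degrees
The angle is 127.5 degrees

Final answer: 127.5 degrees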